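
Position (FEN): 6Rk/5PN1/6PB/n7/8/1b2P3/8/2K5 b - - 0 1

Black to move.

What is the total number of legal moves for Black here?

0

Black to move; king on h8.
In check: yes, from the white rook on g8.
Legal moves: none.
Count: 0.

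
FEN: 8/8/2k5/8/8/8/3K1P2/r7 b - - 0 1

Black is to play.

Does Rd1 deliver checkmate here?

no

After Rd1: white king on d2; in check: yes, from the black rook on d1.
White has 5 legal replies: Ke3, Kc3, Ke2, Kc2, Kxd1.
In check but a legal move exists → not checkmate.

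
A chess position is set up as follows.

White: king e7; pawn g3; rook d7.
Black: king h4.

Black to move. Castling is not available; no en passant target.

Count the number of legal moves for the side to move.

Black to move; king on h4.
In check: yes, from the white pawn on g3.
Legal moves: Kh5, Kg5, Kg4, Kh3, Kxg3.
Count: 5.

5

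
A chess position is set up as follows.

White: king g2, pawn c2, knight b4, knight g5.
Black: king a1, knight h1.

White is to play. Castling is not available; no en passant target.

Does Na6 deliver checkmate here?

no

After Na6: black king on a1; in check: no.
Black is not in check, so this cannot be checkmate.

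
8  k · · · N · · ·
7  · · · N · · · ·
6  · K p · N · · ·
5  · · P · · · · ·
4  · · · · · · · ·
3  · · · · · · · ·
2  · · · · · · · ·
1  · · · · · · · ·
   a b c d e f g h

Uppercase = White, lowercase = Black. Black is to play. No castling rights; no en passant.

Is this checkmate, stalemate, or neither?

Black to move; black king on a8.
In check: no.
King squares — a7: attacked by Kb6; b7: attacked by Kb6; b8: attacked by Nd7.
Legal moves for Black: none.
Not in check and no legal moves → stalemate.

stalemate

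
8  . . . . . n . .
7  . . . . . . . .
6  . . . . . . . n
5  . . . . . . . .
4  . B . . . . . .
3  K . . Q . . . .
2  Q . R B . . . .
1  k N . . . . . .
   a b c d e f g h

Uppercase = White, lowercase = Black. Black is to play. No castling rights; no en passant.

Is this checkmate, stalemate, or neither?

checkmate

Black to move; black king on a1.
In check: yes, from the white queen on a2.
King squares — b1: attacked by Qa2; a2: attacked by Rc2; b2: attacked by Qa2.
Legal moves for Black: none.
In check with no legal moves → checkmate.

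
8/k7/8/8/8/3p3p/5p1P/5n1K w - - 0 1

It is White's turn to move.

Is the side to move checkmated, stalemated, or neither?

stalemate

White to move; white king on h1.
In check: no.
King squares — g1: attacked by Pf2; g2: attacked by Ph3; h2: own pawn.
Legal moves for White: none.
Not in check and no legal moves → stalemate.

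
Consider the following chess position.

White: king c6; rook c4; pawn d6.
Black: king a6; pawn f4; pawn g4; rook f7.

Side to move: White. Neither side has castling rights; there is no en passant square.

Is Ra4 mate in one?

After Ra4: black king on a6; in check: yes, from the white rook on a4.
King squares — a5: attacked by Ra4; b5: attacked by Kc6; b6: attacked by Kc6; a7: attacked by Ra4; b7: attacked by Kc6.
Black has no legal moves → checkmate.

yes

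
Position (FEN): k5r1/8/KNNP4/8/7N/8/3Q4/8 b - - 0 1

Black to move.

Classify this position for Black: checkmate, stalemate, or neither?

checkmate

Black to move; black king on a8.
In check: yes, from the white knight on b6.
King squares — a7: attacked by Ka6; b7: attacked by Ka6; b8: attacked by Nc6.
Legal moves for Black: none.
In check with no legal moves → checkmate.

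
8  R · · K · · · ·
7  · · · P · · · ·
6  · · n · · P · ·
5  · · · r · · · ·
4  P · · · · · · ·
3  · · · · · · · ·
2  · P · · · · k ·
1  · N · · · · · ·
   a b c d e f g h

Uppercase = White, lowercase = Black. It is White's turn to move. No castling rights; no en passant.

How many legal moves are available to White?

White to move; king on d8.
In check: yes, from the black knight on c6.
Legal moves: Ke8, Kc8, Kc7.
Count: 3.

3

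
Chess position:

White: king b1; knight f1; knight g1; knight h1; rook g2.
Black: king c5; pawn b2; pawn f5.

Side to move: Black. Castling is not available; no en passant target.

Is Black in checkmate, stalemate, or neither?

Black to move; black king on c5.
In check: no.
Legal moves for Black: Kd6, Kc6, Kb6, Kd5, Kb5, Kd4, Kc4, Kb4, f4.
Black has 9 legal moves and is not in check → neither.

neither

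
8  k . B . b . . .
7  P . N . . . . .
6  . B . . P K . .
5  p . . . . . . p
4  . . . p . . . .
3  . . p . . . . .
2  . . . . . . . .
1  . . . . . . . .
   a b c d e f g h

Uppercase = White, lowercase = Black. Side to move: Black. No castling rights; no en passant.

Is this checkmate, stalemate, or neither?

Black to move; black king on a8.
In check: yes, from the white knight on c7.
King squares — a7: attacked by Bb6; b7: attacked by Bc8; b8: attacked by Pa7.
Legal moves for Black: none.
In check with no legal moves → checkmate.

checkmate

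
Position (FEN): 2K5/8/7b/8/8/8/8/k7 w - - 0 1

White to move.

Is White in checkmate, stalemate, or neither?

neither

White to move; white king on c8.
In check: no.
Legal moves for White: Kd8, Kb8, Kd7, Kc7, Kb7.
White has 5 legal moves and is not in check → neither.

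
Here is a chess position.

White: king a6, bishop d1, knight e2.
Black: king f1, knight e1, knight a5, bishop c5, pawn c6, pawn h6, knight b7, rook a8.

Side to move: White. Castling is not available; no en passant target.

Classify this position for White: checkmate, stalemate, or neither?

checkmate

White to move; white king on a6.
In check: yes, from the black rook on a8.
King squares — a5: attacked by Nb7; b5: attacked by Pc6; b6: attacked by Bc5; a7: attacked by Bc5; b7: attacked by Na5.
Legal moves for White: none.
In check with no legal moves → checkmate.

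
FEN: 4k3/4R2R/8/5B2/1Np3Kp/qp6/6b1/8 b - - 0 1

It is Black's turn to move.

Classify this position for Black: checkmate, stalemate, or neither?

neither

Black to move; black king on e8.
In check: yes, from the white rook on e7.
Legal moves for Black: Kf8, Kd8.
Black is in check but has 2 legal moves → neither.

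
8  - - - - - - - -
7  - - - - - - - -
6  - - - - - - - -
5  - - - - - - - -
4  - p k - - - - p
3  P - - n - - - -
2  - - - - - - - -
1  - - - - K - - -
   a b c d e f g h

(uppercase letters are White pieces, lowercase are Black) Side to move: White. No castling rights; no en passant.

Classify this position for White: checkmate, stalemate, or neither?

White to move; white king on e1.
In check: yes, from the black knight on d3.
King squares — d1: available; f1: available; d2: available; e2: available; f2: attacked by Nd3.
Legal moves for White: Ke2, Kd2, Kf1, Kd1.
White is in check but has 4 legal moves → neither.

neither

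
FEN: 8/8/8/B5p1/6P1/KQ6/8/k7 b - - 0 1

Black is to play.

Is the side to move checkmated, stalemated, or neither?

stalemate

Black to move; black king on a1.
In check: no.
King squares — b1: attacked by Qb3; a2: attacked by Ka3; b2: attacked by Ka3.
Legal moves for Black: none.
Not in check and no legal moves → stalemate.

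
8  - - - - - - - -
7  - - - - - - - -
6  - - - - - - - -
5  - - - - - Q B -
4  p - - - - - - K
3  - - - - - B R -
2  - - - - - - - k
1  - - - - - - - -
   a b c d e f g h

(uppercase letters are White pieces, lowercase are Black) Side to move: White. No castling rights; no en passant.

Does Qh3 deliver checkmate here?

yes

After Qh3: black king on h2; in check: yes, from the white queen on h3.
King squares — g1: attacked by Rg3; h1: attacked by Bf3; g2: attacked by Bf3; g3: attacked by Qh3; h3: attacked by Rg3.
Black has no legal moves → checkmate.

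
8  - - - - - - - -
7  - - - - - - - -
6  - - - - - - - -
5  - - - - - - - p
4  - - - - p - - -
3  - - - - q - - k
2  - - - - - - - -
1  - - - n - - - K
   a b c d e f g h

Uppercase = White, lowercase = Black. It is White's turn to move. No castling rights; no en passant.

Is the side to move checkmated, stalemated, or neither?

stalemate

White to move; white king on h1.
In check: no.
King squares — g1: attacked by Qe3; g2: attacked by Kh3; h2: attacked by Kh3.
Legal moves for White: none.
Not in check and no legal moves → stalemate.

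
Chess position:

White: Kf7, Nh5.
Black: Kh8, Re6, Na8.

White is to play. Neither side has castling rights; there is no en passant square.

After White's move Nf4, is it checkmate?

no

After Nf4: black king on h8; in check: no.
Black is not in check, so this cannot be checkmate.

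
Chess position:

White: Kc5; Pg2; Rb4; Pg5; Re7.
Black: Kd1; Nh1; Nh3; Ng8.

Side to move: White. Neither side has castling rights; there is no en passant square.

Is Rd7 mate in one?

no

After Rd7: black king on d1; in check: yes, from the white rook on d7.
Black has 4 legal replies: Ke2, Kc2, Ke1, Kc1.
In check but a legal move exists → not checkmate.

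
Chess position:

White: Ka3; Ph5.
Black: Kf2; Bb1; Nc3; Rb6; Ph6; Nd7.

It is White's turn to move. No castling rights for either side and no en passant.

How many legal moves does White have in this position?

0

White to move; king on a3.
In check: no.
Legal moves: none.
Count: 0.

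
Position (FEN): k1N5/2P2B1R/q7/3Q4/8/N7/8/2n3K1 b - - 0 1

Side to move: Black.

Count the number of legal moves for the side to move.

Black to move; king on a8.
In check: yes, from the white queen on d5.
Legal moves: Qb7, Qc6.
Count: 2.

2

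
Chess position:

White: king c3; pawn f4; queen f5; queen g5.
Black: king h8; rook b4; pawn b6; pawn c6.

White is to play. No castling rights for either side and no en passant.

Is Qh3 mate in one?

yes

After Qh3: black king on h8; in check: yes, from the white queen on h3.
King squares — g7: attacked by Qg5; h7: attacked by Qh3; g8: attacked by Qg5.
Black has no legal moves → checkmate.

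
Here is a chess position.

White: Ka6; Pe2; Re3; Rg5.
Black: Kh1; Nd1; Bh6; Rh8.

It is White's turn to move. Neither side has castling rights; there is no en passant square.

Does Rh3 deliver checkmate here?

yes

After Rh3: black king on h1; in check: yes, from the white rook on h3.
King squares — g1: attacked by Rg5; g2: attacked by Rg5; h2: attacked by Rh3.
Black has no legal moves → checkmate.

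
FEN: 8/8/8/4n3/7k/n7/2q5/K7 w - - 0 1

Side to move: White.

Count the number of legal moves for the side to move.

White to move; king on a1.
In check: no.
Legal moves: none.
Count: 0.

0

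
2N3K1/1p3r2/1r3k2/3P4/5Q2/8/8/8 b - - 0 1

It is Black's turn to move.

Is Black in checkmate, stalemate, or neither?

neither

Black to move; black king on f6.
In check: yes, from the white queen on f4.
Legal moves for Black: Kg6.
Black is in check but has 1 legal move → neither.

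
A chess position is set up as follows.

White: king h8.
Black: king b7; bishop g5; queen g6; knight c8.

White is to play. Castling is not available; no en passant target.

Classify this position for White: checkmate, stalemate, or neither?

White to move; white king on h8.
In check: no.
King squares — g7: attacked by Qg6; h7: attacked by Qg6; g8: attacked by Qg6.
Legal moves for White: none.
Not in check and no legal moves → stalemate.

stalemate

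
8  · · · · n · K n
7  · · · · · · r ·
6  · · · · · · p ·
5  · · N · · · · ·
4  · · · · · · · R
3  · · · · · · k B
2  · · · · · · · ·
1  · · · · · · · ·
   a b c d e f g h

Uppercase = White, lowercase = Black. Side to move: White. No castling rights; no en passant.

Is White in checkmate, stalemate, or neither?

neither

White to move; white king on g8.
In check: yes, from the black rook on g7.
King squares — f7: attacked by Rg7; g7: attacked by Ne8; h7: attacked by Rg7; f8: available; h8: available.
Legal moves for White: Kxh8, Kf8.
White is in check but has 2 legal moves → neither.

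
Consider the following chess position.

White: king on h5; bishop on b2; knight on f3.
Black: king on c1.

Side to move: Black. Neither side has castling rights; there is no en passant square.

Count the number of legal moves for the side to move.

Black to move; king on c1.
In check: yes, from the white bishop on b2.
Legal moves: Kc2, Kxb2, Kd1, Kb1.
Count: 4.

4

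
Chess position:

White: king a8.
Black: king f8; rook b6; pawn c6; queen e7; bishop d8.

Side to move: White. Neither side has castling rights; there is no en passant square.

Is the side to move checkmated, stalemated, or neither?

stalemate

White to move; white king on a8.
In check: no.
King squares — a7: attacked by Qe7; b7: attacked by Rb6; b8: attacked by Rb6.
Legal moves for White: none.
Not in check and no legal moves → stalemate.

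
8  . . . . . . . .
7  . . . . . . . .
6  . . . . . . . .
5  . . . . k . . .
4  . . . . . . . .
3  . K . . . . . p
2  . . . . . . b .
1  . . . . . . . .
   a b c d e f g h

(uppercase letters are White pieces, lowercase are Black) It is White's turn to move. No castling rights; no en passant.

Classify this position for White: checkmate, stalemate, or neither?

White to move; white king on b3.
In check: no.
Legal moves for White: Kc4, Kb4, Ka4, Kc3, Ka3, Kc2, Kb2, Ka2.
White has 8 legal moves and is not in check → neither.

neither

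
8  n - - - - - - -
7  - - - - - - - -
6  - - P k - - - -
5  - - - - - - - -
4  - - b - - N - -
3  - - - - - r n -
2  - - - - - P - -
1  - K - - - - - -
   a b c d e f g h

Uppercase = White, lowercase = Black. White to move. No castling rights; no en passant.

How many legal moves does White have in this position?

14

White to move; king on b1.
In check: no.
Legal moves: Ng6, Ne6, Nh5, Nd5, Nh3, Nd3, Ng2, Ne2, Kc2, Kb2, Kc1, Ka1, fxg3, c7.
Count: 14.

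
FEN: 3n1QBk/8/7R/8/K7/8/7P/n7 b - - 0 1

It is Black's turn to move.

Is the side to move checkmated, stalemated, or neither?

checkmate

Black to move; black king on h8.
In check: yes, from the white rook on h6.
King squares — g7: attacked by Qf8; h7: attacked by Rh6; g8: attacked by Qf8.
Legal moves for Black: none.
In check with no legal moves → checkmate.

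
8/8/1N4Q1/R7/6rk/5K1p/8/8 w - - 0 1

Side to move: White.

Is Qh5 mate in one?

yes

After Qh5: black king on h4; in check: yes, from the white queen on h5.
King squares — g3: attacked by Kf3; h3: own pawn; g4: own rook; g5: attacked by Ra5; h5: attacked by Ra5.
Black has no legal moves → checkmate.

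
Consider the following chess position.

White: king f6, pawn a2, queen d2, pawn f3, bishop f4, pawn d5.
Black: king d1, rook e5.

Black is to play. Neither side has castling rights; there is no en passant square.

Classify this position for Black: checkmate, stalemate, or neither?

Black to move; black king on d1.
In check: yes, from the white queen on d2.
King squares — c1: attacked by Qd2; e1: attacked by Qd2; c2: attacked by Qd2; d2: attacked by Bf4; e2: attacked by Qd2.
Legal moves for Black: none.
In check with no legal moves → checkmate.

checkmate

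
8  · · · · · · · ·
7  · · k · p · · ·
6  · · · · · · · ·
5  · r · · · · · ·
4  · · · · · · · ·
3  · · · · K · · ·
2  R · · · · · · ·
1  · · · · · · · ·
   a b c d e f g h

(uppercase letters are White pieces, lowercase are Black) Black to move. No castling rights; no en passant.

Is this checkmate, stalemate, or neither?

neither

Black to move; black king on c7.
In check: no.
Legal moves for Black include: Kd8, Kc8, Kb8, Kd7, Kb7, Kd6, Kc6, Kb6, Rb8, Rb7, Rb6, Rh5, Rg5, Rf5, Re5+, Rd5, Rc5, Ra5, ... (list truncated; more exist).
Black has legal moves and is not in check → neither.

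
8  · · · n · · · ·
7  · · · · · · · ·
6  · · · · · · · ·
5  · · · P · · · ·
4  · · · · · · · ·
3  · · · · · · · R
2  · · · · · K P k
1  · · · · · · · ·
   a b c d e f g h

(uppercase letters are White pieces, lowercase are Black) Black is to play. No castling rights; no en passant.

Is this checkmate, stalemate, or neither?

Black to move; black king on h2.
In check: yes, from the white rook on h3.
King squares — g1: attacked by Kf2; h1: attacked by Rh3; g2: attacked by Kf2; g3: attacked by Kf2; h3: attacked by Pg2.
Legal moves for Black: none.
In check with no legal moves → checkmate.

checkmate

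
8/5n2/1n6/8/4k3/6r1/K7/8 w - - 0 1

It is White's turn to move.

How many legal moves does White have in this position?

White to move; king on a2.
In check: no.
Legal moves: Kb2, Kb1, Ka1.
Count: 3.

3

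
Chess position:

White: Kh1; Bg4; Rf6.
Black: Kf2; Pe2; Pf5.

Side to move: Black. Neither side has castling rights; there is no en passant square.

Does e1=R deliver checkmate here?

After e1=R: white king on h1; in check: yes, from the black rook on e1.
White has 1 legal reply: Kh2.
In check but a legal move exists → not checkmate.

no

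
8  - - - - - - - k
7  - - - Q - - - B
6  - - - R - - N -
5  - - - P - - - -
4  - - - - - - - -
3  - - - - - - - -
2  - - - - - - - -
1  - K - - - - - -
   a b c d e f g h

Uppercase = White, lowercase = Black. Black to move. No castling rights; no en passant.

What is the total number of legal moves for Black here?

0

Black to move; king on h8.
In check: yes, from the white knight on g6.
Legal moves: none.
Count: 0.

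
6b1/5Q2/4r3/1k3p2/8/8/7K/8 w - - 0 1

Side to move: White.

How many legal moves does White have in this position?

20

White to move; king on h2.
In check: no.
Legal moves: Qxg8, Qf8, Qe8+, Qh7, Qg7, Qe7, Qd7+, Qc7, Qb7+, Qa7, Qg6, Qf6, Qxe6, Qh5, Qxf5+, Kh3, Kg3, Kg2, Kh1, Kg1.
Count: 20.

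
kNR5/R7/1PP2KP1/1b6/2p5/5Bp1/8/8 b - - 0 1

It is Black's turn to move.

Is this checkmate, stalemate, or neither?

checkmate

Black to move; black king on a8.
In check: yes, from the white rook on a7.
King squares — a7: attacked by Pb6; b7: attacked by Pc6; b8: attacked by Rc8.
Legal moves for Black: none.
In check with no legal moves → checkmate.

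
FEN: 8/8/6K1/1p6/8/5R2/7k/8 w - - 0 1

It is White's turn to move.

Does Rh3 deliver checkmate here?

After Rh3: black king on h2; in check: yes, from the white rook on h3.
Black has 3 legal replies: Kxh3, Kg2, Kg1.
In check but a legal move exists → not checkmate.

no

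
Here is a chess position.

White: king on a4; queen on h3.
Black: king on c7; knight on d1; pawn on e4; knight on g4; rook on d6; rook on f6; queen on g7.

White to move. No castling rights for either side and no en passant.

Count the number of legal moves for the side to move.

White to move; king on a4.
In check: no.
Legal moves: Kb5, Ka5, Kb4, Kb3, Ka3, Qh8, Qh7, Qh6, Qh5, Qh4, Qxg4, Qg3, Qf3, Qe3, Qd3, Qc3+, Qb3, Qa3, Qh2, Qg2, Qh1, Qf1.
Count: 22.

22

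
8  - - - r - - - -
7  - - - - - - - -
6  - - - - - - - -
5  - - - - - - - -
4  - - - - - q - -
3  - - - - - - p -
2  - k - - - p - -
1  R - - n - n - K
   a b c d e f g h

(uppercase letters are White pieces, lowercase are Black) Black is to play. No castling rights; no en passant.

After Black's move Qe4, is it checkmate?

yes

After Qe4: white king on h1; in check: yes, from the black queen on e4.
King squares — g1: attacked by Pf2; g2: attacked by Qe4; h2: attacked by Nf1.
White has no legal moves → checkmate.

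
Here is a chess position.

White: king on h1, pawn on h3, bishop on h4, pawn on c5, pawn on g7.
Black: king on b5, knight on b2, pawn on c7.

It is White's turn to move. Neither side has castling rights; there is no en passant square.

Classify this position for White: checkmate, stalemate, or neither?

White to move; white king on h1.
In check: no.
Legal moves for White: Bd8, Be7, Bf6, Bg5, Bg3, Bf2, Be1, Kh2, Kg2, Kg1, g8=Q, g8=R, g8=B, g8=N, c6.
White has 15 legal moves and is not in check → neither.

neither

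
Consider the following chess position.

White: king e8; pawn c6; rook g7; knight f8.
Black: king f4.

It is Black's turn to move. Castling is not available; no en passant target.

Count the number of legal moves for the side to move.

5

Black to move; king on f4.
In check: no.
Legal moves: Kf5, Ke5, Ke4, Kf3, Ke3.
Count: 5.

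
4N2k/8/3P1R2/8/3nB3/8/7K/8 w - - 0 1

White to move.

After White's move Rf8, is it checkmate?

After Rf8: black king on h8; in check: yes, from the white rook on f8.
King squares — g7: attacked by Ne8; h7: attacked by Be4; g8: attacked by Rf8.
Black has no legal moves → checkmate.

yes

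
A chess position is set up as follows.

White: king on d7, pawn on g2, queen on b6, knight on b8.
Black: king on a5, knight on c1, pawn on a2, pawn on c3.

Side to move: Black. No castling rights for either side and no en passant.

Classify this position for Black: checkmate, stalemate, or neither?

neither

Black to move; black king on a5.
In check: yes, from the white queen on b6.
Legal moves for Black: Kxb6, Ka4.
Black is in check but has 2 legal moves → neither.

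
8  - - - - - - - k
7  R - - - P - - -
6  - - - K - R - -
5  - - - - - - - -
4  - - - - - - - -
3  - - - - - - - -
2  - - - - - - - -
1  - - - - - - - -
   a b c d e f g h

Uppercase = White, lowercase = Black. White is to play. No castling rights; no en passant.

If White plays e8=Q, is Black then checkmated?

yes

After e8=Q: black king on h8; in check: yes, from the white queen on e8.
King squares — g7: attacked by Ra7; h7: attacked by Ra7; g8: attacked by Qe8.
Black has no legal moves → checkmate.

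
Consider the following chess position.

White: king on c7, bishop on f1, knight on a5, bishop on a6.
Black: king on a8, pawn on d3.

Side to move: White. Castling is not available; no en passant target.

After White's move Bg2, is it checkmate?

no

After Bg2: black king on a8; in check: yes, from the white bishop on g2.
Black has 1 legal reply: Ka7.
In check but a legal move exists → not checkmate.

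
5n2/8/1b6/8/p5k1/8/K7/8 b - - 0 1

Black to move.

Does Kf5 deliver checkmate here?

After Kf5: white king on a2; in check: no.
White is not in check, so this cannot be checkmate.

no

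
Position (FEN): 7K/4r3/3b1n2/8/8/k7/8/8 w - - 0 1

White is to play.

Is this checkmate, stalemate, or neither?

White to move; white king on h8.
In check: no.
King squares — g7: attacked by Re7; h7: attacked by Nf6; g8: attacked by Nf6.
Legal moves for White: none.
Not in check and no legal moves → stalemate.

stalemate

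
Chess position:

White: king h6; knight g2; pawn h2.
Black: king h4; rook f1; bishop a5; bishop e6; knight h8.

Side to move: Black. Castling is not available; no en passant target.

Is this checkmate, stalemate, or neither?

neither

Black to move; black king on h4.
In check: yes, from the white knight on g2.
King squares — g3: attacked by Ph2; h3: available; g4: available; g5: attacked by Kh6; h5: attacked by Kh6.
Legal moves for Black: Kg4, Kh3.
Black is in check but has 2 legal moves → neither.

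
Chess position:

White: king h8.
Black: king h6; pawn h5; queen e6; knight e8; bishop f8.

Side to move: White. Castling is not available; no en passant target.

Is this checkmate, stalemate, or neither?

stalemate

White to move; white king on h8.
In check: no.
King squares — g7: attacked by Kh6; h7: attacked by Kh6; g8: attacked by Qe6.
Legal moves for White: none.
Not in check and no legal moves → stalemate.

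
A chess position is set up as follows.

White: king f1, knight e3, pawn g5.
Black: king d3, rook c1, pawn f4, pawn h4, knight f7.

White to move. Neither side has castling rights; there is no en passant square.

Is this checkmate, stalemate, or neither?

White to move; white king on f1.
In check: yes, from the black rook on c1.
King squares — e1: attacked by Rc1; g1: attacked by Rc1; e2: attacked by Kd3; f2: available; g2: available.
Legal moves for White: Kg2, Kf2, Nd1.
White is in check but has 3 legal moves → neither.

neither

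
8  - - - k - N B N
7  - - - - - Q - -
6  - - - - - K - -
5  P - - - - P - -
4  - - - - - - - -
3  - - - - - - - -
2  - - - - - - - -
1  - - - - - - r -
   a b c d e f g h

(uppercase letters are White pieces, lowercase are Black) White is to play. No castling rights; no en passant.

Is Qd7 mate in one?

After Qd7: black king on d8; in check: yes, from the white queen on d7.
King squares — c7: attacked by Qd7; d7: attacked by Nf8; e7: attacked by Kf6; c8: attacked by Qd7; e8: attacked by Qd7.
Black has no legal moves → checkmate.

yes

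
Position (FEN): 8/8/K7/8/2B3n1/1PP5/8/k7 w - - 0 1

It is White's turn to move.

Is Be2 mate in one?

no

After Be2: black king on a1; in check: no.
Black is not in check, so this cannot be checkmate.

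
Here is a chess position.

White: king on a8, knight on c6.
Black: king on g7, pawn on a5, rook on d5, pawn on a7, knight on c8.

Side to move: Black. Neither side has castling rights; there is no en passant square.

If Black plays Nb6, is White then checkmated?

After Nb6: white king on a8; in check: yes, from the black knight on b6.
White has 3 legal replies: Kb8, Kb7, Kxa7.
In check but a legal move exists → not checkmate.

no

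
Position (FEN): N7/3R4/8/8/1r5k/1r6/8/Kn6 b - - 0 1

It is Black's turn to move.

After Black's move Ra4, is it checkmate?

yes

After Ra4: white king on a1; in check: yes, from the black rook on a4.
King squares — b1: attacked by Rb3; a2: attacked by Ra4; b2: attacked by Rb3.
White has no legal moves → checkmate.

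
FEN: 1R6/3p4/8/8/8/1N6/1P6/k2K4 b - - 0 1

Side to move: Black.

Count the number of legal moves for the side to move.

Black to move; king on a1.
In check: yes, from the white knight on b3.
Legal moves: Kxb2, Ka2, Kb1.
Count: 3.

3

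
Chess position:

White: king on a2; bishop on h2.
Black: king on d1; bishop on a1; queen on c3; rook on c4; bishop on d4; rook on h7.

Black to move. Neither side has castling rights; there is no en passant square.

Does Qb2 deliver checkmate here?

After Qb2: white king on a2; in check: yes, from the black queen on b2.
King squares — a1: attacked by Qb2; b1: attacked by Qb2; b2: attacked by Ba1; a3: attacked by Qb2; b3: attacked by Qb2.
White has no legal moves → checkmate.

yes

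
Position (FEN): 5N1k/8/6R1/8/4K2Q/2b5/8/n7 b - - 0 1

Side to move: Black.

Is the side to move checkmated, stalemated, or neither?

checkmate

Black to move; black king on h8.
In check: yes, from the white queen on h4.
King squares — g7: attacked by Rg6; h7: attacked by Qh4; g8: attacked by Rg6.
Legal moves for Black: none.
In check with no legal moves → checkmate.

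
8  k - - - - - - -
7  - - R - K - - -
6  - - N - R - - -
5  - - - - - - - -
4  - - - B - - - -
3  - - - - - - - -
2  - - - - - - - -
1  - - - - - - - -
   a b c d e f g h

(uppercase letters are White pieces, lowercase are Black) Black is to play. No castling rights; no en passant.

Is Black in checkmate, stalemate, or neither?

stalemate

Black to move; black king on a8.
In check: no.
King squares — a7: attacked by Bd4; b7: attacked by Rc7; b8: attacked by Nc6.
Legal moves for Black: none.
Not in check and no legal moves → stalemate.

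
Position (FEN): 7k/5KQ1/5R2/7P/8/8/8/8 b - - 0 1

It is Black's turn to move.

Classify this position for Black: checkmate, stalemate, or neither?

Black to move; black king on h8.
In check: yes, from the white queen on g7.
King squares — g7: attacked by Kf7; h7: attacked by Qg7; g8: attacked by Kf7.
Legal moves for Black: none.
In check with no legal moves → checkmate.

checkmate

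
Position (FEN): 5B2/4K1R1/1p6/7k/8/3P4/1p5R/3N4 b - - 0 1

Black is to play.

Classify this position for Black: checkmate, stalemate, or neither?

Black to move; black king on h5.
In check: yes, from the white rook on h2.
King squares — g4: attacked by Rg7; h4: attacked by Rh2; g5: attacked by Rg7; g6: attacked by Rg7; h6: attacked by Rh2.
Legal moves for Black: none.
In check with no legal moves → checkmate.

checkmate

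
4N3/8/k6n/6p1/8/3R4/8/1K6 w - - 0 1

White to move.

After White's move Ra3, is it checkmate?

no

After Ra3: black king on a6; in check: yes, from the white rook on a3.
Black has 3 legal replies: Kb7, Kb6, Kb5.
In check but a legal move exists → not checkmate.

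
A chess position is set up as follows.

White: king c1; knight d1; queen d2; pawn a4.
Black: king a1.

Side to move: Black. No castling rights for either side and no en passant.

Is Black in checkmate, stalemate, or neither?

stalemate

Black to move; black king on a1.
In check: no.
King squares — b1: attacked by Kc1; a2: attacked by Qd2; b2: attacked by Kc1.
Legal moves for Black: none.
Not in check and no legal moves → stalemate.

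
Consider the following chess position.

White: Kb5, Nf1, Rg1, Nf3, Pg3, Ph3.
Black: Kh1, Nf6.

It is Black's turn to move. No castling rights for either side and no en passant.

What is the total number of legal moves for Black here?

0

Black to move; king on h1.
In check: yes, from the white rook on g1.
Legal moves: none.
Count: 0.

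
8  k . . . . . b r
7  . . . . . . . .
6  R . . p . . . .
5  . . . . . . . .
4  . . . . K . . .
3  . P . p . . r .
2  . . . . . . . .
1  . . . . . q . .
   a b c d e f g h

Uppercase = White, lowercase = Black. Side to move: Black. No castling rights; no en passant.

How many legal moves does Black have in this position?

2

Black to move; king on a8.
In check: yes, from the white rook on a6.
Legal moves: Kb8, Kb7.
Count: 2.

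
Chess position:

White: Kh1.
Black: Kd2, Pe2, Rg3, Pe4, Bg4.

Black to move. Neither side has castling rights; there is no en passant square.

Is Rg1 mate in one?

After Rg1: white king on h1; in check: yes, from the black rook on g1.
White has 2 legal replies: Kh2, Kxg1.
In check but a legal move exists → not checkmate.

no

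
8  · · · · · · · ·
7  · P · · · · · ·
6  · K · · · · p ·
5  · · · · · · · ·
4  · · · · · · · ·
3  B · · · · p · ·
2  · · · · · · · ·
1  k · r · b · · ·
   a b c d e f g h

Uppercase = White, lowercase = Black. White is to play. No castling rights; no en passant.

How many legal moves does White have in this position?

14

White to move; king on b6.
In check: no.
Legal moves: Ka7, Ka6, Kb5, Bf8, Be7, Bd6, Bc5, Bb4, Bb2+, Bxc1, b8=Q, b8=R, b8=B, b8=N.
Count: 14.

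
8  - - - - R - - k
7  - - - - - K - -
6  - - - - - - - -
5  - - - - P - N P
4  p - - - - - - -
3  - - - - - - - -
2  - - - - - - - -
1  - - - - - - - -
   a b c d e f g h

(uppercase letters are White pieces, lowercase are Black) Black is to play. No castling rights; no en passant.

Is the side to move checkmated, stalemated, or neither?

checkmate

Black to move; black king on h8.
In check: yes, from the white rook on e8.
King squares — g7: attacked by Kf7; h7: attacked by Ng5; g8: attacked by Kf7.
Legal moves for Black: none.
In check with no legal moves → checkmate.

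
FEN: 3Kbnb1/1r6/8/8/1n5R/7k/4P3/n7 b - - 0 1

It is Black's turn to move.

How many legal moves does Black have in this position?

3

Black to move; king on h3.
In check: yes, from the white rook on h4.
Legal moves: Kxh4, Kg3, Kg2.
Count: 3.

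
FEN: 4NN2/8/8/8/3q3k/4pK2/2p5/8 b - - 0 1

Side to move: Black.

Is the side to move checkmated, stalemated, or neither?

neither

Black to move; black king on h4.
In check: no.
Legal moves for Black include: Kh5, Kg5, Kh3, Qh8, Qd8, Qg7, Qd7, Qa7, Qf6+, Qd6, Qb6, Qe5, Qd5+, Qc5, Qg4+, Qf4+, Qe4+, Qc4, ... (list truncated; more exist).
Black has legal moves and is not in check → neither.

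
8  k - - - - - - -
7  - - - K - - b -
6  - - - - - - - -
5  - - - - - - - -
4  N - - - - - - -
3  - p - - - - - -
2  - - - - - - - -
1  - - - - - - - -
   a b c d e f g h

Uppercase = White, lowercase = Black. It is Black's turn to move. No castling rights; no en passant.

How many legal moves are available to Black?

Black to move; king on a8.
In check: no.
Legal moves: Kb8, Kb7, Ka7, Bh8, Bf8, Bh6, Bf6, Be5, Bd4, Bc3, Bb2, Ba1, b2.
Count: 13.

13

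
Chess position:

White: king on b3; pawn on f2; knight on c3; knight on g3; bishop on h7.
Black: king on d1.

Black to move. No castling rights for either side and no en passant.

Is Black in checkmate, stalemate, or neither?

neither

Black to move; black king on d1.
In check: yes, from the white knight on c3.
Legal moves for Black: Kd2, Ke1, Kc1.
Black is in check but has 3 legal moves → neither.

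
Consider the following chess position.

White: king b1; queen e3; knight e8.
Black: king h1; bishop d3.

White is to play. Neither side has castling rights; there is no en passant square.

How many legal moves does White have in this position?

5

White to move; king on b1.
In check: yes, from the black bishop on d3.
Legal moves: Kb2, Ka2, Kc1, Ka1, Qxd3.
Count: 5.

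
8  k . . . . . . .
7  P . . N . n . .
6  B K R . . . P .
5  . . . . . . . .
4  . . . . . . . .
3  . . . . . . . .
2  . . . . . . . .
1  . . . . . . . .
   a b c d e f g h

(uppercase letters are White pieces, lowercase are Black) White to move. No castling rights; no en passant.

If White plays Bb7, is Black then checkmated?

After Bb7: black king on a8; in check: yes, from the white bishop on b7.
King squares — a7: attacked by Kb6; b7: attacked by Kb6; b8: attacked by Pa7.
Black has no legal moves → checkmate.

yes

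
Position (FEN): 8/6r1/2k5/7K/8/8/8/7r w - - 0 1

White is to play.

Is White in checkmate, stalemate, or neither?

White to move; white king on h5.
In check: yes, from the black rook on h1.
King squares — g4: attacked by Rg7; h4: attacked by Rh1; g5: attacked by Rg7; g6: attacked by Rg7; h6: attacked by Rh1.
Legal moves for White: none.
In check with no legal moves → checkmate.

checkmate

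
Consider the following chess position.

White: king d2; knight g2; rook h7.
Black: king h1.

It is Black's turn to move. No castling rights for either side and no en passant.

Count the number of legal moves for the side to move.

Black to move; king on h1.
In check: yes, from the white rook on h7.
Legal moves: Kxg2, Kg1.
Count: 2.

2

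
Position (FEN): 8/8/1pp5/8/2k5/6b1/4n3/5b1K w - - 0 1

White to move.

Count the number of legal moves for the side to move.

0

White to move; king on h1.
In check: no.
Legal moves: none.
Count: 0.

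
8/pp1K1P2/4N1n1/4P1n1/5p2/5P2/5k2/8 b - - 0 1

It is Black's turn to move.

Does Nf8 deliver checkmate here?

no

After Nf8: white king on d7; in check: yes, from the black knight on f8.
White has 7 legal replies: Ke8, Kd8, Kc8, Ke7, Kc7, Kd6, Nxf8.
In check but a legal move exists → not checkmate.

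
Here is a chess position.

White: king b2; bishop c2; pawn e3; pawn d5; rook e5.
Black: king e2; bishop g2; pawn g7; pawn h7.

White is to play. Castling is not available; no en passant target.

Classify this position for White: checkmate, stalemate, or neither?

White to move; white king on b2.
In check: no.
Legal moves for White include: Re8, Re7, Re6, Rh5, Rg5, Rf5, Re4, Bxh7, Bg6, Bf5, Be4, Ba4, Bd3+, Bb3, Bd1+, Bb1, Kc3, Kb3, ... (list truncated; more exist).
White has legal moves and is not in check → neither.

neither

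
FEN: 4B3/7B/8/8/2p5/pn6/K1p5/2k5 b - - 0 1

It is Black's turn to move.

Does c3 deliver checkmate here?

no

After c3: white king on a2; in check: no.
White is not in check, so this cannot be checkmate.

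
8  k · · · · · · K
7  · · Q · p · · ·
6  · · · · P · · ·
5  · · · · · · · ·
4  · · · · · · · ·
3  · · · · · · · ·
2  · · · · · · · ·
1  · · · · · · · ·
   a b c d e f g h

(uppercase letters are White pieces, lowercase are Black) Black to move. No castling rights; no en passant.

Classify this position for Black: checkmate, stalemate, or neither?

stalemate

Black to move; black king on a8.
In check: no.
King squares — a7: attacked by Qc7; b7: attacked by Qc7; b8: attacked by Qc7.
Legal moves for Black: none.
Not in check and no legal moves → stalemate.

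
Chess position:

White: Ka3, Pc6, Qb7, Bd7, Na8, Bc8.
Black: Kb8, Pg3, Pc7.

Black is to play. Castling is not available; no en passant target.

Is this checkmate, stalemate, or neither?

checkmate

Black to move; black king on b8.
In check: yes, from the white queen on b7.
King squares — a7: attacked by Qb7; b7: attacked by Pc6; c7: own pawn; a8: attacked by Qb7; c8: attacked by Qb7.
Legal moves for Black: none.
In check with no legal moves → checkmate.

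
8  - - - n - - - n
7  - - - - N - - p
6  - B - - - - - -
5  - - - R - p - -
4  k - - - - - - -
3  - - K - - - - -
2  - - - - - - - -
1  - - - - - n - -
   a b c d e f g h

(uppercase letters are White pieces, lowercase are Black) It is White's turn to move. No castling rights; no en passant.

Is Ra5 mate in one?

After Ra5: black king on a4; in check: yes, from the white rook on a5.
King squares — a3: attacked by Ra5; b3: attacked by Kc3; b4: attacked by Kc3; a5: attacked by Bb6; b5: attacked by Ra5.
Black has no legal moves → checkmate.

yes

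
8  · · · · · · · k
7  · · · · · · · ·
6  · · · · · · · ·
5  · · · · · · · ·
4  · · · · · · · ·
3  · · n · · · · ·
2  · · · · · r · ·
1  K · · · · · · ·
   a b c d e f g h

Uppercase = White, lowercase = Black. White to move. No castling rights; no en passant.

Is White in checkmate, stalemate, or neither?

stalemate

White to move; white king on a1.
In check: no.
King squares — b1: attacked by Nc3; a2: attacked by Rf2; b2: attacked by Rf2.
Legal moves for White: none.
Not in check and no legal moves → stalemate.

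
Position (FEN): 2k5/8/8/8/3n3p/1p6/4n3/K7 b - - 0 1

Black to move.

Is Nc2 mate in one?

no

After Nc2: white king on a1; in check: yes, from the black knight on c2.
White has 2 legal replies: Kb2, Kb1.
In check but a legal move exists → not checkmate.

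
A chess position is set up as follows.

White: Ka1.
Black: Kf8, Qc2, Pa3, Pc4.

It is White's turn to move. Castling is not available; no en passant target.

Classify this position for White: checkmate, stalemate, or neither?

White to move; white king on a1.
In check: no.
King squares — b1: attacked by Qc2; a2: attacked by Qc2; b2: attacked by Qc2.
Legal moves for White: none.
Not in check and no legal moves → stalemate.

stalemate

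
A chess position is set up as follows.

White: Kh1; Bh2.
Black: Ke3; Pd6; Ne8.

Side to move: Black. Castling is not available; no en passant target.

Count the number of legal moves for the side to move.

Black to move; king on e3.
In check: no.
Legal moves: Ng7, Nc7, Nf6, Ke4, Kd4, Kf3, Kd3, Kf2, Ke2, Kd2, d5.
Count: 11.

11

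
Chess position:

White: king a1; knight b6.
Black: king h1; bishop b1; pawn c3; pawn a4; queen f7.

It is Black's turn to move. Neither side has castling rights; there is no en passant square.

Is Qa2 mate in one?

yes

After Qa2: white king on a1; in check: yes, from the black queen on a2.
King squares — b1: attacked by Qa2; a2: attacked by Bb1; b2: attacked by Qa2.
White has no legal moves → checkmate.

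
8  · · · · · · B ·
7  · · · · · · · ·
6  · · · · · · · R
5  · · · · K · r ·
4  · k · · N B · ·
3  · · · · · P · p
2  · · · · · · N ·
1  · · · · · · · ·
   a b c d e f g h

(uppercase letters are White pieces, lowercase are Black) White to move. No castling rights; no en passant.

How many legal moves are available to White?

White to move; king on e5.
In check: yes, from the black rook on g5.
Legal moves: Kf6, Ke6, Kd6, Kd4, Bxg5, Nxg5.
Count: 6.

6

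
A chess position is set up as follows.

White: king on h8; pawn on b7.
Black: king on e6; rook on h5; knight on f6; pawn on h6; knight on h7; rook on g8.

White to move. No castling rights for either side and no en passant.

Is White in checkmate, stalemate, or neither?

checkmate

White to move; white king on h8.
In check: yes, from the black rook on g8.
King squares — g7: attacked by Rg8; h7: attacked by Nf6; g8: attacked by Nf6.
Legal moves for White: none.
In check with no legal moves → checkmate.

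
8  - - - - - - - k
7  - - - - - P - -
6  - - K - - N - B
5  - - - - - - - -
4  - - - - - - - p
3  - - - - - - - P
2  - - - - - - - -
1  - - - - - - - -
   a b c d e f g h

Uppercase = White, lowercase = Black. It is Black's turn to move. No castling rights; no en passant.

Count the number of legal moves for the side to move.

Black to move; king on h8.
In check: no.
Legal moves: none.
Count: 0.

0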